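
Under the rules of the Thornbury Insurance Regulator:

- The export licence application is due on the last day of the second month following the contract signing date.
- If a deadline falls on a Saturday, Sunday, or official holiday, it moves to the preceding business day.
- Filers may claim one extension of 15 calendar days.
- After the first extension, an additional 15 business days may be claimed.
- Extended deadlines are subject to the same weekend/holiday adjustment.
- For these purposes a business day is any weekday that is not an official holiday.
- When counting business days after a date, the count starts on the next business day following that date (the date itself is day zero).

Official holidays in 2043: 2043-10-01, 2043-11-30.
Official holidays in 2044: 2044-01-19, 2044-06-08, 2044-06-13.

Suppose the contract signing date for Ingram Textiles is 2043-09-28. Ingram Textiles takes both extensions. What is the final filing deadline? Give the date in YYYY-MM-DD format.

2 months after 2043-09-28 is November 2043; that month ends on 2043-11-30.
Because 2043-11-30 is a listed holiday, the deadline becomes 2043-11-27 (Friday).
The 15-calendar-day extension moves the deadline from 2043-11-27 to 2043-12-12.
2043-12-12 falls on a Saturday. Rolling to the preceding business day gives 2043-12-11, a Friday.
Applying the 15-business-day extension: 15 business days after 2043-12-11 is 2044-01-01.
2044-01-01 falls on a Friday, which is a business day, so no adjustment is needed.
The final due date is 2044-01-01.

2044-01-01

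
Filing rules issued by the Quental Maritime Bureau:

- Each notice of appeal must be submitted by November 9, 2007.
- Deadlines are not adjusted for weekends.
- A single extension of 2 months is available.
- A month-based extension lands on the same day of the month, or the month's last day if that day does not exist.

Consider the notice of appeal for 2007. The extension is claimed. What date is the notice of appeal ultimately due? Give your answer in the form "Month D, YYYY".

January 9, 2008

The stated deadline is November 9, 2007.
November 9, 2007 falls on a Friday. The rules make no weekend/holiday allowance, so it remains November 9, 2007.
Applying the 2 months extension: 2 months after November 9, 2007 is January 9, 2008.
January 9, 2008 falls on a Wednesday. The rules make no weekend/holiday allowance, so it remains January 9, 2008.
The final due date is January 9, 2008.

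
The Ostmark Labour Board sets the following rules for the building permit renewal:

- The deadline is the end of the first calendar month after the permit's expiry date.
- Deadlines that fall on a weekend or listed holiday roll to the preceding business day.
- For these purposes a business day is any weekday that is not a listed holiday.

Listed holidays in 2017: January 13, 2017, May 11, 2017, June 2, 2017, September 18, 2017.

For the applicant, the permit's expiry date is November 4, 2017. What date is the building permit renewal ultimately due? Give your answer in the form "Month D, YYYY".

The first month after November 4, 2017 is December 2017, whose last day is December 31, 2017.
December 31, 2017 falls on a Sunday. Rolling to the preceding business day gives December 29, 2017, a Friday.
Final deadline: December 29, 2017.

December 29, 2017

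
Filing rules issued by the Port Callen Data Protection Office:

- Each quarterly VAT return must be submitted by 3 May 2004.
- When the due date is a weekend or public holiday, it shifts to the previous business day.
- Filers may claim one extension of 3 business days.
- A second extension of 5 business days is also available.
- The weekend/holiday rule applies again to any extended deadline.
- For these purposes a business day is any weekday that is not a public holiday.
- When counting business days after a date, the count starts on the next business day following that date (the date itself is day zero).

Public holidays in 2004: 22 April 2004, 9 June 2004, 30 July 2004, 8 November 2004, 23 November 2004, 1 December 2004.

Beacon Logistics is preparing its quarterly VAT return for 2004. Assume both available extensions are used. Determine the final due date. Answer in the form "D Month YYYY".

13 May 2004

The statutory due date is 3 May 2004.
Since 3 May 2004 is a Monday and not a holiday, the date is unchanged.
The 3-business-day extension runs from 3 May 2004 to 6 May 2004.
6 May 2004 falls on a Thursday, which is a business day, so no adjustment is needed.
Applying the 5-business-day extension: 5 business days after 6 May 2004 is 13 May 2004.
Since 13 May 2004 is a Thursday and not a holiday, the date is unchanged.
Deadline: 13 May 2004.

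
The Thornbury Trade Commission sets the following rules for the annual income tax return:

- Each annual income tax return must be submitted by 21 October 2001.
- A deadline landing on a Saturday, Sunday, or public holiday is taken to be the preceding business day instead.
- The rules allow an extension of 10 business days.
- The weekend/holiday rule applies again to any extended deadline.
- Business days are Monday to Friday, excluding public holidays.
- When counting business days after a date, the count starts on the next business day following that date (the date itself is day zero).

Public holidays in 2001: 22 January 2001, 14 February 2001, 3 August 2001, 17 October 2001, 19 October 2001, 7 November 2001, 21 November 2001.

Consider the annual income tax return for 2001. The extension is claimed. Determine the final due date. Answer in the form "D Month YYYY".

2 November 2001

The stated deadline is 21 October 2001.
21 October 2001 falls on a Sunday. Rolling to the preceding business day gives 18 October 2001, a Thursday.
Counting 10 further business days from 18 October 2001 reaches 2 November 2001.
2 November 2001 (Friday) is already a business day.
The final due date is 2 November 2001.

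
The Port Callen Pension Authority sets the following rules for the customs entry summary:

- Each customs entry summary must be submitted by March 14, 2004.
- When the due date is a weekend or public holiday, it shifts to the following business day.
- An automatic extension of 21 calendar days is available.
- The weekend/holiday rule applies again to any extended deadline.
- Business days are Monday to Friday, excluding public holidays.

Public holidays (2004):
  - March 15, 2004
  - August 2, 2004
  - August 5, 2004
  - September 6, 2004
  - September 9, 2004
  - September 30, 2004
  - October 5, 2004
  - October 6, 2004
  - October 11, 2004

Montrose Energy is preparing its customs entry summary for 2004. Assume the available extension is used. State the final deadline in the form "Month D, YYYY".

April 6, 2004

Start from the fixed due date, March 14, 2004.
March 14, 2004 falls on a Sunday. Rolling to the next business day gives March 16, 2004, a Tuesday.
With the 21-day extension, March 16, 2004 becomes April 6, 2004.
April 6, 2004 is a Tuesday and not a listed holiday, so it stands.
Final deadline: April 6, 2004.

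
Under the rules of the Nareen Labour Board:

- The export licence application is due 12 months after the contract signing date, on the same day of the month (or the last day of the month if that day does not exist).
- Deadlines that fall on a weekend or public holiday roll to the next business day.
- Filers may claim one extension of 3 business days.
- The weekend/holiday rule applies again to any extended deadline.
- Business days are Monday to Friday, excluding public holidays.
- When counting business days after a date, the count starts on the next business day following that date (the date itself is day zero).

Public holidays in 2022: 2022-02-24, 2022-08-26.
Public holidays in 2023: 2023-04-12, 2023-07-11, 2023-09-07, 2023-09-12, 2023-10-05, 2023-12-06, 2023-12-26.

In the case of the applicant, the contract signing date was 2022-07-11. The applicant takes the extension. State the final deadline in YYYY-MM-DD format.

12 months from 2022-07-11 is 2023-07-11.
2023-07-11 is a listed holiday; the next business day is 2023-07-12 (Wednesday).
Counting 3 further business days from 2023-07-12 reaches 2023-07-17.
2023-07-17 falls on a Monday, which is a business day, so no adjustment is needed.
So the filing is due 2023-07-17.

2023-07-17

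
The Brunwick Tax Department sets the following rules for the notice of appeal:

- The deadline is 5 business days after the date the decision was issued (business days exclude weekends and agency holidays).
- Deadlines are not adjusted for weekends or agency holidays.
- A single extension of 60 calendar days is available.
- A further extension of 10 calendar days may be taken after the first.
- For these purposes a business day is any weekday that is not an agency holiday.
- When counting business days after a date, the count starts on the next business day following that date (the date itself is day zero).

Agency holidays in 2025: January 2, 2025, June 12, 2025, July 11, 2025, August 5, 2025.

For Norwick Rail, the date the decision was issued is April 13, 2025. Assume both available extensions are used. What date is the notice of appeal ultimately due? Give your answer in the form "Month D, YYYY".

5 business days after April 13, 2025, excluding weekends and holidays, is April 18, 2025.
No adjustment is made for weekends or holidays, so April 18, 2025 stands.
Add the 60 calendar-day extension to April 18, 2025: June 17, 2025.
June 17, 2025 is a Tuesday; no weekend or holiday adjustment applies.
The 10-calendar-day extension moves the deadline from June 17, 2025 to June 27, 2025.
June 27, 2025 falls on a Friday. The rules make no weekend/holiday allowance, so it remains June 27, 2025.
Deadline: June 27, 2025.

June 27, 2025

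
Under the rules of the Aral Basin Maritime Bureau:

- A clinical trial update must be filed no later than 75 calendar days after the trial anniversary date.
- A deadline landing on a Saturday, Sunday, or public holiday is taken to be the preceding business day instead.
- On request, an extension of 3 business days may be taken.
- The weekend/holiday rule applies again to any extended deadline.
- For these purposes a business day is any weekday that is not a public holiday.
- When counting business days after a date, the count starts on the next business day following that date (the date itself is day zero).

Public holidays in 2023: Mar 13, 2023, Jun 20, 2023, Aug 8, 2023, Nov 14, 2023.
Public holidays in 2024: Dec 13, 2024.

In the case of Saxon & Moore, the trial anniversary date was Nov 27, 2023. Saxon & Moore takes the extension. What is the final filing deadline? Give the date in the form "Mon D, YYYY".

Feb 14, 2024

From Nov 27, 2023, 75 calendar days later is Feb 10, 2024.
Feb 10, 2024 falls on a Saturday. Rolling to the preceding business day gives Feb 9, 2024, a Friday.
Counting 3 further business days from Feb 9, 2024 reaches Feb 14, 2024.
Feb 14, 2024 (Wednesday) is already a business day.
The final due date is Feb 14, 2024.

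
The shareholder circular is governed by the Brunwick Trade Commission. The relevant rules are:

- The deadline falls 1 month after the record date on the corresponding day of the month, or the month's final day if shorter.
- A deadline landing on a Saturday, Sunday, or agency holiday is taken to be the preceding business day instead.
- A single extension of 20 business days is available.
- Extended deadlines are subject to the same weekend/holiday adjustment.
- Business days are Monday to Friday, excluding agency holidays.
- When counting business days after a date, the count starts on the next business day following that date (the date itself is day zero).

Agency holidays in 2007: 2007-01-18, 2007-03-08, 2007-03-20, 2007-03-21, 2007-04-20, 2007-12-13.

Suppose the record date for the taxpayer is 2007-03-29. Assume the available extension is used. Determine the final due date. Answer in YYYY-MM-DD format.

2007-05-25

Moving 1 month forward from 2007-03-29 on the corresponding day gives 2007-04-29.
2007-04-29 falls on a Sunday. Rolling to the preceding business day gives 2007-04-27, a Friday.
Applying the 20-business-day extension: 20 business days after 2007-04-27 is 2007-05-25.
2007-05-25 (Friday) is already a business day.
Deadline: 2007-05-25.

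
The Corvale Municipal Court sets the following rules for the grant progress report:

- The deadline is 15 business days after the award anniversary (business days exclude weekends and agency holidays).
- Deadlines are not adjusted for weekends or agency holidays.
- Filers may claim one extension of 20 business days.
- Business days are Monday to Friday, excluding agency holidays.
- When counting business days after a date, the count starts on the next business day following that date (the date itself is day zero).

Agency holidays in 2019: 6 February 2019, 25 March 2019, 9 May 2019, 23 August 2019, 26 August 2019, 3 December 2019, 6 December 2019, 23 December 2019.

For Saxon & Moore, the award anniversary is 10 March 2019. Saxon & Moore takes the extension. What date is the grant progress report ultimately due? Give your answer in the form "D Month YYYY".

Counting 15 business days after 10 March 2019 (skipping weekends and listed holidays) reaches 1 April 2019.
1 April 2019 is a Monday; no weekend or holiday adjustment applies.
Counting 20 further business days from 1 April 2019 reaches 29 April 2019.
29 April 2019 is a Monday; no weekend or holiday adjustment applies.
Final deadline: 29 April 2019.

29 April 2019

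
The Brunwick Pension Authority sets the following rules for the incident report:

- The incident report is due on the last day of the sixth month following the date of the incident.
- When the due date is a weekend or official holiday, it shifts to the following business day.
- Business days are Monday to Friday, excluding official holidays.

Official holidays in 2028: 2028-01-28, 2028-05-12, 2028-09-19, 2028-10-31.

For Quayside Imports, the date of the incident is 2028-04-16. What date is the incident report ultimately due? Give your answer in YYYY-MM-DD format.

6 months after 2028-04-16 falls in October 2028; the last day of that month is 2028-10-31.
2028-10-31 is a listed holiday, so it moves to the next business day, 2028-11-01 (Wednesday).
Deadline: 2028-11-01.

2028-11-01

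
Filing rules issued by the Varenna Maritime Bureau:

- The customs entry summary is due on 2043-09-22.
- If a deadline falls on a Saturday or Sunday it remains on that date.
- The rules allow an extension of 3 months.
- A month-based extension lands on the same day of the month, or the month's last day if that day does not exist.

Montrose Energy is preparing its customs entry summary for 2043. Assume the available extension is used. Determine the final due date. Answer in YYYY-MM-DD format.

The statutory due date is 2043-09-22.
2043-09-22 is a Tuesday; no weekend or holiday adjustment applies.
Applying the 3 months extension: 3 months after 2043-09-22 is 2043-12-22.
2043-12-22 falls on a Tuesday. The rules make no weekend/holiday allowance, so it remains 2043-12-22.
So the filing is due 2043-12-22.

2043-12-22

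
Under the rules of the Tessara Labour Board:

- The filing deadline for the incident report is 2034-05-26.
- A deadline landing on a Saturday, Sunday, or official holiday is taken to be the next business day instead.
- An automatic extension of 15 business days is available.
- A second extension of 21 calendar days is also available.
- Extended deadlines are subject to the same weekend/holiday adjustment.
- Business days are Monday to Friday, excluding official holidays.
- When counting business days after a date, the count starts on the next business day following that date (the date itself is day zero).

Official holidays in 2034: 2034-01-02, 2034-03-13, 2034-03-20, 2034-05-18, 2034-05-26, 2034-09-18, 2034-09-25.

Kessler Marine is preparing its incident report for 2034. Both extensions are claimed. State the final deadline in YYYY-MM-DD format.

The stated deadline is 2034-05-26.
2034-05-26 is a listed holiday, so it moves to the next business day, 2034-05-29 (Monday).
Counting 15 further business days from 2034-05-29 reaches 2034-06-19.
2034-06-19 (Monday) is already a business day.
With the 21-day extension, 2034-06-19 becomes 2034-07-10.
2034-07-10 falls on a Monday, which is a business day, so no adjustment is needed.
Deadline: 2034-07-10.

2034-07-10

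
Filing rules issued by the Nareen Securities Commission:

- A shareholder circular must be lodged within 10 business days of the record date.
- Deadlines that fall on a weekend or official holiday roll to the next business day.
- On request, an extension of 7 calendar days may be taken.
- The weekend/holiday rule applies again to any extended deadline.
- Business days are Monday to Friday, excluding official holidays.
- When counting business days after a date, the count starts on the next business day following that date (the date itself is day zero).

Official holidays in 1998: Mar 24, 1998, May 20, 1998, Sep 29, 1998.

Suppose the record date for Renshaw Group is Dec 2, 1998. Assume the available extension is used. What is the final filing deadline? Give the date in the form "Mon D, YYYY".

10 business days after Dec 2, 1998, excluding weekends and holidays, is Dec 16, 1998.
Dec 16, 1998 is a Wednesday and not a listed holiday, so it stands.
Add the 7 calendar-day extension to Dec 16, 1998: Dec 23, 1998.
Dec 23, 1998 (Wednesday) is already a business day.
Deadline: Dec 23, 1998.

Dec 23, 1998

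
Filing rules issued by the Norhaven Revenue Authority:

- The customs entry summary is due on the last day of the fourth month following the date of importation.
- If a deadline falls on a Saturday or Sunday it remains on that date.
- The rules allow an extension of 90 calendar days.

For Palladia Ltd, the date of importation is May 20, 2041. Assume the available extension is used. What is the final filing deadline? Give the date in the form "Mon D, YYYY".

The fourth month after May 20, 2041 is September 2041, whose last day is Sep 30, 2041.
Sep 30, 2041 is a Monday; no weekend or holiday adjustment applies.
Applying the 90-calendar-day extension: Sep 30, 2041 + 90 days = Dec 29, 2041.
Dec 29, 2041 is a Sunday; no weekend or holiday adjustment applies.
So the filing is due Dec 29, 2041.

Dec 29, 2041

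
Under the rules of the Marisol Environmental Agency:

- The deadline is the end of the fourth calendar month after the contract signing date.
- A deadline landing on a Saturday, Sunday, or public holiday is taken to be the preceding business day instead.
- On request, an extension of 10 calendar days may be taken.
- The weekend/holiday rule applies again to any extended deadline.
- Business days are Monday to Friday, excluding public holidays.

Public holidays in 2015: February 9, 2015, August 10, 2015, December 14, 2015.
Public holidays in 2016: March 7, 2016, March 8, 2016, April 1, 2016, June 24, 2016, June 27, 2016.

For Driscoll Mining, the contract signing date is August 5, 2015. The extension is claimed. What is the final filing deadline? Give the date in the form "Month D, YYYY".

The fourth month after August 5, 2015 is December 2015, whose last day is December 31, 2015.
Since December 31, 2015 is a Thursday and not a holiday, the date is unchanged.
Applying the 10-calendar-day extension: December 31, 2015 + 10 days = January 10, 2016.
January 10, 2016 falls on a Sunday. Rolling to the preceding business day gives January 8, 2016, a Friday.
Final deadline: January 8, 2016.

January 8, 2016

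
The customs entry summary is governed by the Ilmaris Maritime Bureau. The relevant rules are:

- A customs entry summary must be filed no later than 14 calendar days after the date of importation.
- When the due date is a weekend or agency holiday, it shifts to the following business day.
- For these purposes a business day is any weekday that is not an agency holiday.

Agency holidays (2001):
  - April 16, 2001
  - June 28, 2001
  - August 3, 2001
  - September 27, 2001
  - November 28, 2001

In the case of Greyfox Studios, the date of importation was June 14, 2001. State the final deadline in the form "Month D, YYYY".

June 29, 2001

Trigger date June 14, 2001 + 14 calendar days = June 28, 2001.
June 28, 2001 is a listed holiday, so it moves to the next business day, June 29, 2001 (Friday).
The final due date is June 29, 2001.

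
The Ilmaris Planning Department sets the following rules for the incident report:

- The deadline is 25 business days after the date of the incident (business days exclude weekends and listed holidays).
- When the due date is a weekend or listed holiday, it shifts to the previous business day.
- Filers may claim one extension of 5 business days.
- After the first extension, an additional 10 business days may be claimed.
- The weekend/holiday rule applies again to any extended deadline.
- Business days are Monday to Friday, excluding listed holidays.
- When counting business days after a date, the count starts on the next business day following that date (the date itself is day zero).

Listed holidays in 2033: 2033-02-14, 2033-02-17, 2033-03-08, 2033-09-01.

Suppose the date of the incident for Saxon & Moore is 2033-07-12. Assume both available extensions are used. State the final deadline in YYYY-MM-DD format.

2033-09-07

Counting 25 business days after 2033-07-12 (skipping weekends and listed holidays) reaches 2033-08-16.
Since 2033-08-16 is a Tuesday and not a holiday, the date is unchanged.
Applying the 5-business-day extension: 5 business days after 2033-08-16 is 2033-08-23.
Since 2033-08-23 is a Tuesday and not a holiday, the date is unchanged.
Counting 10 further business days from 2033-08-23 reaches 2033-09-07.
Since 2033-09-07 is a Wednesday and not a holiday, the date is unchanged.
Final deadline: 2033-09-07.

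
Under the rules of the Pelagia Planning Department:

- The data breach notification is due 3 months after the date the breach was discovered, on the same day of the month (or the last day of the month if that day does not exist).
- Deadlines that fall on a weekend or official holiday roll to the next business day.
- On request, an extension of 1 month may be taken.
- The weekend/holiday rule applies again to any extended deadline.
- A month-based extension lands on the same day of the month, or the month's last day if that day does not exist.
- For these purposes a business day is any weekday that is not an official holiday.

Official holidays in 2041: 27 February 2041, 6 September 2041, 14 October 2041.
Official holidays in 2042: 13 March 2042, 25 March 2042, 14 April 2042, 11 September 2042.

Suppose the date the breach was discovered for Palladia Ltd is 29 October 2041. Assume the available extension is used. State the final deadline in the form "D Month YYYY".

28 February 2042

Moving 3 months forward from 29 October 2041 on the corresponding day gives 29 January 2042.
29 January 2042 is a Wednesday and not a listed holiday, so it stands.
The 1 month extension carries 29 January 2042 to 28 February 2042 (day 29 does not exist in February, so the month's last day is used).
28 February 2042 falls on a Friday, which is a business day, so no adjustment is needed.
So the filing is due 28 February 2042.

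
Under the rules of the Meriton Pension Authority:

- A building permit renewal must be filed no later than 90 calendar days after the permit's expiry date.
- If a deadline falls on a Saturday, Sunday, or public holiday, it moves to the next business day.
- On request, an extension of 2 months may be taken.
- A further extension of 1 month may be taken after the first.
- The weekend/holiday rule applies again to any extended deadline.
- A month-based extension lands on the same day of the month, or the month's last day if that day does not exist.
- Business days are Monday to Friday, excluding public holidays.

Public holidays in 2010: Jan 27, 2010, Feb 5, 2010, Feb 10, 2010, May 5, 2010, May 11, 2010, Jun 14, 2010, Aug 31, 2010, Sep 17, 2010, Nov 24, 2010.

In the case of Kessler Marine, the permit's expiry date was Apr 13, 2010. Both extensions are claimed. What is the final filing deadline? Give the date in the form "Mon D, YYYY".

Adding 90 calendar days to Apr 13, 2010 gives Jul 12, 2010.
Since Jul 12, 2010 is a Monday and not a holiday, the date is unchanged.
Applying the 2 months extension: 2 months after Jul 12, 2010 is Sep 12, 2010.
Sep 12, 2010 is a Sunday, so it moves to the next business day, Sep 13, 2010 (Monday).
Add 1 month to Sep 13, 2010: Oct 13, 2010.
Oct 13, 2010 (Wednesday) is already a business day.
So the filing is due Oct 13, 2010.

Oct 13, 2010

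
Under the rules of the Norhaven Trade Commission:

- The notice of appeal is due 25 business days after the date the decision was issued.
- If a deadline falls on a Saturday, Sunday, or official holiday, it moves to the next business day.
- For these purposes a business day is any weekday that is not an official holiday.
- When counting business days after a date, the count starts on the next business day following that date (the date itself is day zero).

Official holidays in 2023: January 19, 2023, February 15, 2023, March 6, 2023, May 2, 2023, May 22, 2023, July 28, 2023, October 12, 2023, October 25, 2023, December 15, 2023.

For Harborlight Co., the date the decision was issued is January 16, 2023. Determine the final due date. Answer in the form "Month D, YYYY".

February 22, 2023

Counting 25 business days after January 16, 2023 (skipping weekends and listed holidays) reaches February 22, 2023.
February 22, 2023 is a Wednesday and not a listed holiday, so it stands.
So the filing is due February 22, 2023.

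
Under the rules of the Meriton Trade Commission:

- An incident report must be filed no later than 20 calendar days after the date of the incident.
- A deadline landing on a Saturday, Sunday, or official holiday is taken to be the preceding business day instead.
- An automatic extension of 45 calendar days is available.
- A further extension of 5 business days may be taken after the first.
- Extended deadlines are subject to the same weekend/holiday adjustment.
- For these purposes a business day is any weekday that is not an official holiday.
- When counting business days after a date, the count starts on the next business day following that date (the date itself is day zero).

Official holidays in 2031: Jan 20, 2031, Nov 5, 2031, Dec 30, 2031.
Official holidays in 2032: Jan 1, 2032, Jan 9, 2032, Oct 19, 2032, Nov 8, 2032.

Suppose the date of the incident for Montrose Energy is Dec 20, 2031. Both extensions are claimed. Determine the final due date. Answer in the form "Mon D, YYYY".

Feb 27, 2032

20 calendar days after Dec 20, 2031 is Jan 9, 2032.
Jan 9, 2032 is a listed holiday, so it moves to the preceding business day, Jan 8, 2032 (Thursday).
With the 45-day extension, Jan 8, 2032 becomes Feb 22, 2032.
Feb 22, 2032 is a Sunday, so it moves to the preceding business day, Feb 20, 2032 (Friday).
The 5-business-day extension runs from Feb 20, 2032 to Feb 27, 2032.
Feb 27, 2032 is a Friday and not a listed holiday, so it stands.
The final due date is Feb 27, 2032.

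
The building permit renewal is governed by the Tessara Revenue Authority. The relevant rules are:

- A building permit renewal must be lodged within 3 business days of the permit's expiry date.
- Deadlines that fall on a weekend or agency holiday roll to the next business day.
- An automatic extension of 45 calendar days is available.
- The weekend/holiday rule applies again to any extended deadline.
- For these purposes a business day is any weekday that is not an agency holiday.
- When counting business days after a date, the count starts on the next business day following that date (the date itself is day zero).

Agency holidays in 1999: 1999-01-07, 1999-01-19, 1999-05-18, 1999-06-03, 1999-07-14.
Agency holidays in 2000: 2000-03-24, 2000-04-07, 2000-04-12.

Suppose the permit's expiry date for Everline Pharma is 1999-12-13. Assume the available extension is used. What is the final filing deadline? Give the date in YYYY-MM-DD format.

2000-01-31

Starting the day after 1999-12-13 and counting 3 business days lands on 1999-12-16.
1999-12-16 (Thursday) is already a business day.
The 45-calendar-day extension moves the deadline from 1999-12-16 to 2000-01-30.
2000-01-30 falls on a Sunday. Rolling to the next business day gives 2000-01-31, a Monday.
Deadline: 2000-01-31.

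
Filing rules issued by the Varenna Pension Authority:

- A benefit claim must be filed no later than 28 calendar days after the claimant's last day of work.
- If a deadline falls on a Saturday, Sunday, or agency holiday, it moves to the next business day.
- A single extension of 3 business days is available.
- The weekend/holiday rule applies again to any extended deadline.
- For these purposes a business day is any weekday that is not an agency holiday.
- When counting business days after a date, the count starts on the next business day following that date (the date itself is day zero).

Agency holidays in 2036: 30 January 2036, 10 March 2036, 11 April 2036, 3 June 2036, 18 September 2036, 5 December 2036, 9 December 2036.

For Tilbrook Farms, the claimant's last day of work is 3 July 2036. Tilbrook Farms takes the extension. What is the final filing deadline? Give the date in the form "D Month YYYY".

From 3 July 2036, 28 calendar days later is 31 July 2036.
31 July 2036 falls on a Thursday, which is a business day, so no adjustment is needed.
The 3-business-day extension runs from 31 July 2036 to 5 August 2036.
5 August 2036 falls on a Tuesday, which is a business day, so no adjustment is needed.
Deadline: 5 August 2036.

5 August 2036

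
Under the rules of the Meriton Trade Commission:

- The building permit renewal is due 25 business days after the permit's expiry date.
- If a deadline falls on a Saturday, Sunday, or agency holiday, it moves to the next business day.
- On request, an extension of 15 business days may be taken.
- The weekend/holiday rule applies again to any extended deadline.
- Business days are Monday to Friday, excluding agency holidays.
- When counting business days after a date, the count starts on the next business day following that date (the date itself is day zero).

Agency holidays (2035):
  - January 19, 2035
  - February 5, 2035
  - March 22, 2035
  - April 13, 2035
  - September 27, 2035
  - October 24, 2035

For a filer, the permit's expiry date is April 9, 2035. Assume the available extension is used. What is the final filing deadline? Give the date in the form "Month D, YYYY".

June 5, 2035

Starting the day after April 9, 2035 and counting 25 business days lands on May 15, 2035.
Since May 15, 2035 is a Tuesday and not a holiday, the date is unchanged.
The 15-business-day extension runs from May 15, 2035 to June 5, 2035.
June 5, 2035 is a Tuesday and not a listed holiday, so it stands.
So the filing is due June 5, 2035.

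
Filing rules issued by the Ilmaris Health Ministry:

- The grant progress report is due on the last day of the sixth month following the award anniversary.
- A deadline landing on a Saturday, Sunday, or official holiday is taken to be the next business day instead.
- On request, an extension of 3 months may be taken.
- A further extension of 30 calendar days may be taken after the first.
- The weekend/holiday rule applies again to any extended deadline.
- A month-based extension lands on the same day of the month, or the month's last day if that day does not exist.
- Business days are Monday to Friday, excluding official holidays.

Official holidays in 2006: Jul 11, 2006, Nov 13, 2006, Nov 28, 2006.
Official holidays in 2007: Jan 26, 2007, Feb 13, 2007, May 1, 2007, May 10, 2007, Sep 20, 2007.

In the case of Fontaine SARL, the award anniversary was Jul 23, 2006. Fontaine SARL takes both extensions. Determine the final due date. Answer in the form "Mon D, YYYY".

The sixth month after Jul 23, 2006 is January 2007, whose last day is Jan 31, 2007.
Since Jan 31, 2007 is a Wednesday and not a holiday, the date is unchanged.
The 3 months extension carries Jan 31, 2007 to Apr 30, 2007 (day 31 does not exist in April, so the month's last day is used).
Apr 30, 2007 falls on a Monday, which is a business day, so no adjustment is needed.
The 30-calendar-day extension moves the deadline from Apr 30, 2007 to May 30, 2007.
May 30, 2007 falls on a Wednesday, which is a business day, so no adjustment is needed.
The final due date is May 30, 2007.

May 30, 2007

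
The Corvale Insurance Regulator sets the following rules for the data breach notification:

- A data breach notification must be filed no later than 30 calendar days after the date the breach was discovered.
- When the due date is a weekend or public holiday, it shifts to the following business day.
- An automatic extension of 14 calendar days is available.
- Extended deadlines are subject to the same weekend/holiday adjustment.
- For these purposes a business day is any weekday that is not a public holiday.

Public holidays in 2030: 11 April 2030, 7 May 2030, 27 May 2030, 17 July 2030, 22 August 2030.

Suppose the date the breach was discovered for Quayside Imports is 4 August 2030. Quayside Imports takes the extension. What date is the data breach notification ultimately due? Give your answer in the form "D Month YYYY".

17 September 2030

Adding 30 calendar days to 4 August 2030 gives 3 September 2030.
Since 3 September 2030 is a Tuesday and not a holiday, the date is unchanged.
The 14-calendar-day extension moves the deadline from 3 September 2030 to 17 September 2030.
17 September 2030 is a Tuesday and not a listed holiday, so it stands.
So the filing is due 17 September 2030.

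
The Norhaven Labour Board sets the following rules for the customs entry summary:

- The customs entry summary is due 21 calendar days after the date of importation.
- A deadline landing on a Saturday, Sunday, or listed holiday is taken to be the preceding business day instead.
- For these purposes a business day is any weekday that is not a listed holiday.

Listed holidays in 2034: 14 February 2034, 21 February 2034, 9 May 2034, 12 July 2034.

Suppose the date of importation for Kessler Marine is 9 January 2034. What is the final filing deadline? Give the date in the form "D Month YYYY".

30 January 2034

From 9 January 2034, 21 calendar days later is 30 January 2034.
30 January 2034 (Monday) is already a business day.
So the filing is due 30 January 2034.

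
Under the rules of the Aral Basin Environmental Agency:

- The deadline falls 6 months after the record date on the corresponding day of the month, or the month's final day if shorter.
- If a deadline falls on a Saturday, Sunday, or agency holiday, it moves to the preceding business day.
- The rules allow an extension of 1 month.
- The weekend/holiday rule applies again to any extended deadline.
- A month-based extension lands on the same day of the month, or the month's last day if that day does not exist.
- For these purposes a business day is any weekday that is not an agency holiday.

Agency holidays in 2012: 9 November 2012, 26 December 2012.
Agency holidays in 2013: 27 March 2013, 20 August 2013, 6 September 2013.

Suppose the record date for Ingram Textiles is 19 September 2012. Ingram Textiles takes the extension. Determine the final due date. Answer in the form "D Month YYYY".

19 April 2013

Moving 6 months forward from 19 September 2012 on the corresponding day gives 19 March 2013.
Since 19 March 2013 is a Tuesday and not a holiday, the date is unchanged.
The 1 month extension carries 19 March 2013 to 19 April 2013.
19 April 2013 is a Friday and not a listed holiday, so it stands.
Deadline: 19 April 2013.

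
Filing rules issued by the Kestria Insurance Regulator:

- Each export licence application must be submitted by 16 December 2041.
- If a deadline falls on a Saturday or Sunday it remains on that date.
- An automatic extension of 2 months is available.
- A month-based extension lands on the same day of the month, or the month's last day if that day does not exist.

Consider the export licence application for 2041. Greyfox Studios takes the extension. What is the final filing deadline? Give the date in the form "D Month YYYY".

16 February 2042

The stated deadline is 16 December 2041.
No adjustment is made for weekends or holidays, so 16 December 2041 stands.
Applying the 2 months extension: 2 months after 16 December 2041 is 16 February 2042.
16 February 2042 falls on a Sunday. The rules make no weekend/holiday allowance, so it remains 16 February 2042.
Deadline: 16 February 2042.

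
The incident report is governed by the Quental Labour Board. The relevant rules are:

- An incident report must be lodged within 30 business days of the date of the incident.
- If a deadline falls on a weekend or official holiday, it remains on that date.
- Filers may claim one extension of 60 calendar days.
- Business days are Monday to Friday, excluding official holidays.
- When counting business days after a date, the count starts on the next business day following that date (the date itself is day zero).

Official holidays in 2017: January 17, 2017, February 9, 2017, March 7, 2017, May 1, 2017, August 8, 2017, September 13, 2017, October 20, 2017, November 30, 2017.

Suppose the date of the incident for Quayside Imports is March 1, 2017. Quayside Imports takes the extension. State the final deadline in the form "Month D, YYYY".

June 12, 2017

30 business days after March 1, 2017, excluding weekends and holidays, is April 13, 2017.
No adjustment is made for weekends or holidays, so April 13, 2017 stands.
With the 60-day extension, April 13, 2017 becomes June 12, 2017.
June 12, 2017 falls on a Monday. The rules make no weekend/holiday allowance, so it remains June 12, 2017.
Final deadline: June 12, 2017.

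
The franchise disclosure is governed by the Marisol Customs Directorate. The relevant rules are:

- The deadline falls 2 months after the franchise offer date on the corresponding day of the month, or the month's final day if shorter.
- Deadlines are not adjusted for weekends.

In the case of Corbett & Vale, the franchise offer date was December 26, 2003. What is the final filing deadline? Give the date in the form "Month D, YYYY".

2 months after December 26, 2003, on the same day of the month, is February 26, 2004.
No adjustment is made for weekends or holidays, so February 26, 2004 stands.
So the filing is due February 26, 2004.

February 26, 2004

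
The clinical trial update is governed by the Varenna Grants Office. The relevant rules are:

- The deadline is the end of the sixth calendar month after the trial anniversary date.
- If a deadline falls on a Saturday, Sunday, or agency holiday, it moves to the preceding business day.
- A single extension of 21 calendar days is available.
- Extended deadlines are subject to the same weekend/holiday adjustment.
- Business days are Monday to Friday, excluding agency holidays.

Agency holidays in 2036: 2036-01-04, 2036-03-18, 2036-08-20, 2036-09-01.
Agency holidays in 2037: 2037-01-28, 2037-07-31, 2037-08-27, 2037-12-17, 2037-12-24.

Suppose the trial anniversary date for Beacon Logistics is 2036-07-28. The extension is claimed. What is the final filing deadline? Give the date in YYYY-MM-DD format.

2037-02-20

6 months after 2036-07-28 is January 2037; that month ends on 2037-01-31.
2037-01-31 falls on a Saturday. Rolling to the preceding business day gives 2037-01-30, a Friday.
The 21-calendar-day extension moves the deadline from 2037-01-30 to 2037-02-20.
2037-02-20 falls on a Friday, which is a business day, so no adjustment is needed.
Deadline: 2037-02-20.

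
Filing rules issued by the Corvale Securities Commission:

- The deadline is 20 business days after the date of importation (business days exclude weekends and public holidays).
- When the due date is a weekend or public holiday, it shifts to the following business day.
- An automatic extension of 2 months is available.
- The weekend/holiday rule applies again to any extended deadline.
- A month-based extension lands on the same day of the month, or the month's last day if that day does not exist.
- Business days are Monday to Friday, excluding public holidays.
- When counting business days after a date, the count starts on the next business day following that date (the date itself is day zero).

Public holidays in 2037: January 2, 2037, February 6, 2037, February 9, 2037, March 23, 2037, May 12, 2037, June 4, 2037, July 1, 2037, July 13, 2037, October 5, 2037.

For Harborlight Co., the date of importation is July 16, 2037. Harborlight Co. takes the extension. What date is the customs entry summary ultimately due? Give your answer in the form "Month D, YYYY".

October 13, 2037

Counting 20 business days after July 16, 2037 (skipping weekends and listed holidays) reaches August 13, 2037.
Since August 13, 2037 is a Thursday and not a holiday, the date is unchanged.
Applying the 2 months extension: 2 months after August 13, 2037 is October 13, 2037.
October 13, 2037 falls on a Tuesday, which is a business day, so no adjustment is needed.
Final deadline: October 13, 2037.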